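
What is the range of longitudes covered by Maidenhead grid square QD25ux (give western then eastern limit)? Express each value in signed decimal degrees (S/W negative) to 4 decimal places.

145.6667, 145.7500

Field Q=16, D=3: +16·20° lon, +3·10° lat → SW at lon 140°, lat -60°.
Square 2, 5: +2·2° lon, +5·1° lat → SW at lon 144°, lat -55°.
Subsquare u=20, x=23: +20·0.0833333° lon, +23·0.0416667° lat → SW at lon 145.667°, lat -54.0417°.
Cell spans 0.0833333° lon × 0.0416667° lat.
west 145.6667, east 145.7500.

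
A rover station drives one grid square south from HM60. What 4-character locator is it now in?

Latitude square 0; −1 → -1, wraps to 9, carry into field.
Latitude field M = 12; −1 → 11 = L.
The longitude characters are unchanged.

HL69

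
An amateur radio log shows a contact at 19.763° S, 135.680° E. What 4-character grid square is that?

PH70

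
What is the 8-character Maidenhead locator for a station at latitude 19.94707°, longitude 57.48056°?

Offset from 180°W / 90°S: lon 237.48056°, lat 109.94707°.
Field: lon ⌊237.48056/20⌋ = 11 → L; lat ⌊109.94707/10⌋ = 10 → K.
Square: lon ⌊17.48056/2⌋ = 8; lat ⌊9.94707/1⌋ = 9.
Subsquare: lon ⌊1.48056/0.0833333⌋ = 17 → r; lat ⌊0.94707/0.0416667⌋ = 22 → w.
Extended square: lon ⌊0.06389/0.00833333⌋ = 7; lat ⌊0.03040/0.00416667⌋ = 7.

LK89rw77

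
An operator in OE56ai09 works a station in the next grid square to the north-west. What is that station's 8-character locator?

Longitude extended square 0; −1 → -1, wraps to 9, carry into subsquare.
Longitude subsquare a = 0; −1 → -1, wraps to 23 = x, carry into square.
Longitude square 5; −1 → 4.
Latitude extended square 9; +1 → 10, wraps to 0, carry into subsquare.
Latitude subsquare i = 8; +1 → 9 = j.

OE46xj90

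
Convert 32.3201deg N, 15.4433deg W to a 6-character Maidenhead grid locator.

IM22gh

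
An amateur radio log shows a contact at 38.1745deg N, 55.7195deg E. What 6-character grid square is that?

Shift to the Maidenhead origin (180°W, 90°S): lon 235.7195, lat 128.1745.
Field: 235.7195/20 → 11 → L, 128.1745/10 → 12 → M; chars LM.
Square: 15.7195/2 → 7, 8.1745/1 → 8; chars 78.
Subsquare: 1.7195/0.0833333 → 20 → u, 0.1745/0.0416667 → 4 → e; chars ue.

LM78ue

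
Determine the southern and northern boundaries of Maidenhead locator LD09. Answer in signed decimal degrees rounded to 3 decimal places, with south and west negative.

-51.000, -50.000

Field L=11, D=3: +11·20° lon, +3·10° lat → SW at lon 40°, lat -60°.
Square 0, 9: +0·2° lon, +9·1° lat → SW at lon 40°, lat -51°.
Cell spans 2° lon × 1° lat.
south -51.000, north -50.000.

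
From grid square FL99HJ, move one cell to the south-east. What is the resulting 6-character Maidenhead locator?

Longitude subsquare h = 7; +1 → 8 = i.
Latitude subsquare j = 9; −1 → 8 = i.

FL99ii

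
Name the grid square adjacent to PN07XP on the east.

Longitude subsquare x = 23; +1 → 24, wraps to 0 = a, carry into square.
Longitude square 0; +1 → 1.
The latitude characters are unchanged.

PN17ap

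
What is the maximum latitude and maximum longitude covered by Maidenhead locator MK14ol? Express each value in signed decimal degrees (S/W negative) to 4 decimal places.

14.5000, 63.2500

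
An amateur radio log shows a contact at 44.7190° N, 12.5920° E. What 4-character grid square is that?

JN64

Offset from 180°W / 90°S: lon 192.59°, lat 134.72°.
Field (20°×10°, letters A–R): lon ⌊192.59/20⌋ = 9 → J; lat ⌊134.72/10⌋ = 13 → N.
Square (2°×1°, digits 0–9): lon ⌊12.59/2⌋ = 6; lat ⌊4.72/1⌋ = 4.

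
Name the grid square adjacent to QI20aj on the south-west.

Longitude subsquare a = 0; −1 → -1, wraps to 23 = x, carry into square.
Longitude square 2; −1 → 1.
Latitude subsquare j = 9; −1 → 8 = i.

QI10xi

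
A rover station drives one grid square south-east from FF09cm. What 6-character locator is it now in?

Longitude subsquare c = 2; +1 → 3 = d.
Latitude subsquare m = 12; −1 → 11 = l.

FF09dl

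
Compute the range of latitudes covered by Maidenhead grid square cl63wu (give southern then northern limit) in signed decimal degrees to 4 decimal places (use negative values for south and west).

23.8333, 23.8750

Field C=2, L=11: +2·20° lon, +11·10° lat → SW at lon -140°, lat 20°.
Square 6, 3: +6·2° lon, +3·1° lat → SW at lon -128°, lat 23°.
Subsquare w=22, u=20: +22·0.0833333° lon, +20·0.0416667° lat → SW at lon -126.167°, lat 23.8333°.
Cell spans 0.0833333° lon × 0.0416667° lat.
south 23.8333, north 23.8750.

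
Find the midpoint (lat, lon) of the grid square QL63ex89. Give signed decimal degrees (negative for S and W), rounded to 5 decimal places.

Field Q=16, L=11: +16·20° lon, +11·10° lat → SW at lon 140°, lat 20°.
Square 6, 3: +6·2° lon, +3·1° lat → SW at lon 152°, lat 23°.
Subsquare e=4, x=23: +4·0.0833333° lon, +23·0.0416667° lat → SW at lon 152.333°, lat 23.9583°.
Extended square 8, 9: +8·0.00833333° lon, +9·0.00416667° lat → SW at lon 152.4°, lat 23.9958°.
Cell spans 0.00833333° lon × 0.00416667° lat. Centre is SW corner plus half of each.
latitude 23.99792, longitude 152.40417.

23.99792, 152.40417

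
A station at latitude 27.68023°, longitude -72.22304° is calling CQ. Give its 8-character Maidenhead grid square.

FL37vq33

Shift to the Maidenhead origin (180°W, 90°S): lon 107.77696, lat 117.68023.
Field (20°×10°, letters A–R): lon ⌊107.77696/20⌋ = 5 → F; lat ⌊117.68023/10⌋ = 11 → L.
Square (2°×1°, digits 0–9): lon ⌊7.77696/2⌋ = 3; lat ⌊7.68023/1⌋ = 7.
Subsquare (5′×2.5′, letters a–x): lon ⌊1.77696/0.0833333⌋ = 21 → v; lat ⌊0.68023/0.0416667⌋ = 16 → q.
Extended square (30″×15″, digits 0–9): lon ⌊0.02696/0.00833333⌋ = 3; lat ⌊0.01356/0.00416667⌋ = 3.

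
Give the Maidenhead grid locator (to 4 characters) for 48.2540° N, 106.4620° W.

DN68

Add 180° to longitude and 90° to latitude: 73.54, 138.25.
Field (20°×10°, letters A–R): lon ⌊73.54/20⌋ = 3 → D; lat ⌊138.25/10⌋ = 13 → N.
Square (2°×1°, digits 0–9): lon ⌊13.54/2⌋ = 6; lat ⌊8.25/1⌋ = 8.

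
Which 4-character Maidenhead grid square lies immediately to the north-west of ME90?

Longitude square 9; −1 → 8.
Latitude square 0; +1 → 1.

ME81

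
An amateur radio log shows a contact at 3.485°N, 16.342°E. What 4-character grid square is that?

Offset from 180°W / 90°S: lon 196.34°, lat 93.48°.
Field: lon ⌊196.34/20⌋ = 9 → J; lat ⌊93.48/10⌋ = 9 → J.
Square: lon ⌊16.34/2⌋ = 8; lat ⌊3.48/1⌋ = 3.

JJ83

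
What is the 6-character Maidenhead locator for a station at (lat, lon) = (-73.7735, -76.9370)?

FB16mf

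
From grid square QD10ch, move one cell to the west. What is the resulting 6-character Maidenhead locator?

QD10bh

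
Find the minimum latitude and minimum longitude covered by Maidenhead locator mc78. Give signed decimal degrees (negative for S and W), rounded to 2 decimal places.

-62.00, 74.00

Field M=12, C=2: +12·20° lon, +2·10° lat → SW at lon 60°, lat -70°.
Square 7, 8: +7·2° lon, +8·1° lat → SW at lon 74°, lat -62°.
latitude -62.00, longitude 74.00.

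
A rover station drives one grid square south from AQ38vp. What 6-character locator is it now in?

Latitude subsquare p = 15; −1 → 14 = o.
The longitude characters are unchanged.

AQ38vo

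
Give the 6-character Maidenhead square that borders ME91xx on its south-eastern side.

NE01aw

Longitude subsquare x = 23; +1 → 24, wraps to 0 = a, carry into square.
Longitude square 9; +1 → 10, wraps to 0, carry into field.
Longitude field M = 12; +1 → 13 = N.
Latitude subsquare x = 23; −1 → 22 = w.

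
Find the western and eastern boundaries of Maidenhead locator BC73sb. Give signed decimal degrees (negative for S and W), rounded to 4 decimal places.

-144.5000, -144.4167

Field B=1, C=2: +1·20° lon, +2·10° lat → SW at lon -160°, lat -70°.
Square 7, 3: +7·2° lon, +3·1° lat → SW at lon -146°, lat -67°.
Subsquare s=18, b=1: +18·0.0833333° lon, +1·0.0416667° lat → SW at lon -144.5°, lat -66.9583°.
Cell spans 0.0833333° lon × 0.0416667° lat.
west -144.5000, east -144.4167.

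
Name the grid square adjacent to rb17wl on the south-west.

RB17vk

Longitude subsquare w = 22; −1 → 21 = v.
Latitude subsquare l = 11; −1 → 10 = k.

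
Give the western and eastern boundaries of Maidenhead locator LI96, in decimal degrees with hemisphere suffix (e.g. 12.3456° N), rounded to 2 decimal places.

58.00° E, 60.00° E

Field L=11, I=8: +11·20° lon, +8·10° lat → SW at lon 40°, lat -10°.
Square 9, 6: +9·2° lon, +6·1° lat → SW at lon 58°, lat -4°.
Cell spans 2° lon × 1° lat.
west 58.00° E, east 60.00° E.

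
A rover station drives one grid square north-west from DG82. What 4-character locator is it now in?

DG73

Longitude square 8; −1 → 7.
Latitude square 2; +1 → 3.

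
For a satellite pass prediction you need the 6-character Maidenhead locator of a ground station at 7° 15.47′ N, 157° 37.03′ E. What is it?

QJ87tg

Offset from 180°W / 90°S: lon 337.6172°, lat 97.2578°.
Field: lon ⌊337.6172/20⌋ = 16 → Q; lat ⌊97.2578/10⌋ = 9 → J.
Square: lon ⌊17.6172/2⌋ = 8; lat ⌊7.2578/1⌋ = 7.
Subsquare: lon ⌊1.6172/0.0833333⌋ = 19 → t; lat ⌊0.2578/0.0416667⌋ = 6 → g.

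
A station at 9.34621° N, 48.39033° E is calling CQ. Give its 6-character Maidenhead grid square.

LJ49ei

Add 180° to longitude and 90° to latitude: 228.3903, 99.3462.
Field: lon ⌊228.3903/20⌋ = 11 → L; lat ⌊99.3462/10⌋ = 9 → J.
Square: lon ⌊8.3903/2⌋ = 4; lat ⌊9.3462/1⌋ = 9.
Subsquare: lon ⌊0.3903/0.0833333⌋ = 4 → e; lat ⌊0.3462/0.0416667⌋ = 8 → i.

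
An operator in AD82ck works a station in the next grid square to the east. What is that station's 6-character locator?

AD82dk

Longitude subsquare c = 2; +1 → 3 = d.
The latitude characters are unchanged.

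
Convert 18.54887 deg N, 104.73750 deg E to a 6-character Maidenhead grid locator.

OK28in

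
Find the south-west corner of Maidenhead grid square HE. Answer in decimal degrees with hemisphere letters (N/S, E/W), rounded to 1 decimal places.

Field H=7, E=4: +7·20° lon, +4·10° lat → SW at lon -40°, lat -50°.
latitude 50.0° S, longitude 40.0° W.

50.0° S, 40.0° W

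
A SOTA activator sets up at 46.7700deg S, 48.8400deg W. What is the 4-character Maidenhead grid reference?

GE53

Shift to the Maidenhead origin (180°W, 90°S): lon 131.16, lat 43.23.
Field (20°×10°, letters A–R): lon ⌊131.16/20⌋ = 6 → G; lat ⌊43.23/10⌋ = 4 → E.
Square (2°×1°, digits 0–9): lon ⌊11.16/2⌋ = 5; lat ⌊3.23/1⌋ = 3.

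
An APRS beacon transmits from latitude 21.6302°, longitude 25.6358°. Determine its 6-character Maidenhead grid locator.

Shift to the Maidenhead origin (180°W, 90°S): lon 205.6358, lat 111.6302.
Field: 205.6358/20 → 10 → K, 111.6302/10 → 11 → L; chars KL.
Square: 5.6358/2 → 2, 1.6302/1 → 1; chars 21.
Subsquare: 1.6358/0.0833333 → 19 → t, 0.6302/0.0416667 → 15 → p; chars tp.

KL21tp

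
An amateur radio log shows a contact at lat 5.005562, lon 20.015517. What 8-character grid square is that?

Shift to the Maidenhead origin (180°W, 90°S): lon 200.01552, lat 95.00556.
Field (20°×10°, letters A–R): 200.01552/20 → 10 → K, 95.00556/10 → 9 → J; chars KJ.
Square (2°×1°, digits 0–9): 0.01552/2 → 0, 5.00556/1 → 5; chars 05.
Subsquare (5′×2.5′, letters a–x): 0.01552/0.0833333 → 0 → a, 0.00556/0.0416667 → 0 → a; chars aa.
Extended square (30″×15″, digits 0–9): 0.01552/0.00833333 → 1, 0.00556/0.00416667 → 1; chars 11.

KJ05aa11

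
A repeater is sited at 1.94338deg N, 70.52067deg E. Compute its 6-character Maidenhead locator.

MJ51gw

Add 180° to longitude and 90° to latitude: 250.5207, 91.9434.
Field: 250.5207/20 → 12 → M, 91.9434/10 → 9 → J; chars MJ.
Square: 10.5207/2 → 5, 1.9434/1 → 1; chars 51.
Subsquare: 0.5207/0.0833333 → 6 → g, 0.9434/0.0416667 → 22 → w; chars gw.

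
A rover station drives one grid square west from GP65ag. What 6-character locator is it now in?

Longitude subsquare a = 0; −1 → -1, wraps to 23 = x, carry into square.
Longitude square 6; −1 → 5.
The latitude characters are unchanged.

GP55xg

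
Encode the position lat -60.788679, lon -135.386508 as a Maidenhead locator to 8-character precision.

CC29hf30

Shift to the Maidenhead origin (180°W, 90°S): lon 44.61349, lat 29.21132.
Field (20°×10°, letters A–R): lon ⌊44.61349/20⌋ = 2 → C; lat ⌊29.21132/10⌋ = 2 → C.
Square (2°×1°, digits 0–9): lon ⌊4.61349/2⌋ = 2; lat ⌊9.21132/1⌋ = 9.
Subsquare (5′×2.5′, letters a–x): lon ⌊0.61349/0.0833333⌋ = 7 → h; lat ⌊0.21132/0.0416667⌋ = 5 → f.
Extended square (30″×15″, digits 0–9): lon ⌊0.03016/0.00833333⌋ = 3; lat ⌊0.00299/0.00416667⌋ = 0.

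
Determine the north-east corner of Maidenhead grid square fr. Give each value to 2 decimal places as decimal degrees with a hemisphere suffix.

90.00° N, 60.00° W

Field F=5, R=17: +5·20° lon, +17·10° lat → SW at lon -80°, lat 80°.
Cell spans 20° lon × 10° lat. NE corner is SW corner plus one full cell.
latitude 90.00° N, longitude 60.00° W.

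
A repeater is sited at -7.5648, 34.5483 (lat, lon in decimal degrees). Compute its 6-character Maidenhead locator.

KI72gk

Add 180° to longitude and 90° to latitude: 214.5483, 82.4352.
Field (20°×10°, letters A–R): lon ⌊214.5483/20⌋ = 10 → K; lat ⌊82.4352/10⌋ = 8 → I.
Square (2°×1°, digits 0–9): lon ⌊14.5483/2⌋ = 7; lat ⌊2.4352/1⌋ = 2.
Subsquare (5′×2.5′, letters a–x): lon ⌊0.5483/0.0833333⌋ = 6 → g; lat ⌊0.4352/0.0416667⌋ = 10 → k.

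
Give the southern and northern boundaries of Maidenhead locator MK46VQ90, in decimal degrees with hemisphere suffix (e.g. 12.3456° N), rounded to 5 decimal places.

Field M=12, K=10: +12·20° lon, +10·10° lat → SW at lon 60°, lat 10°.
Square 4, 6: +4·2° lon, +6·1° lat → SW at lon 68°, lat 16°.
Subsquare v=21, q=16: +21·0.0833333° lon, +16·0.0416667° lat → SW at lon 69.75°, lat 16.6667°.
Extended square 9, 0: +9·0.00833333° lon, +0·0.00416667° lat → SW at lon 69.825°, lat 16.6667°.
Cell spans 0.00833333° lon × 0.00416667° lat.
south 16.66667° N, north 16.67083° N.

16.66667° N, 16.67083° N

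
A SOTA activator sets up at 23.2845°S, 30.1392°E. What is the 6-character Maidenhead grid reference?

Shift to the Maidenhead origin (180°W, 90°S): lon 210.1392, lat 66.7155.
Field: 210.1392/20 → 10 → K, 66.7155/10 → 6 → G; chars KG.
Square: 10.1392/2 → 5, 6.7155/1 → 6; chars 56.
Subsquare: 0.1392/0.0833333 → 1 → b, 0.7155/0.0416667 → 17 → r; chars br.

KG56br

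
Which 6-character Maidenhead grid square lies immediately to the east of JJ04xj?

Longitude subsquare x = 23; +1 → 24, wraps to 0 = a, carry into square.
Longitude square 0; +1 → 1.
The latitude characters are unchanged.

JJ14aj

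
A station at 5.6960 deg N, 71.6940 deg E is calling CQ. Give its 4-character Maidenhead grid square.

MJ55

Offset from 180°W / 90°S: lon 251.69°, lat 95.70°.
Field: lon ⌊251.69/20⌋ = 12 → M; lat ⌊95.70/10⌋ = 9 → J.
Square: lon ⌊11.69/2⌋ = 5; lat ⌊5.70/1⌋ = 5.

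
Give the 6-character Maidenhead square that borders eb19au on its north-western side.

Longitude subsquare a = 0; −1 → -1, wraps to 23 = x, carry into square.
Longitude square 1; −1 → 0.
Latitude subsquare u = 20; +1 → 21 = v.

EB09xv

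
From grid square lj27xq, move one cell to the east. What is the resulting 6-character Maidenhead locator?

Longitude subsquare x = 23; +1 → 24, wraps to 0 = a, carry into square.
Longitude square 2; +1 → 3.
The latitude characters are unchanged.

LJ37aq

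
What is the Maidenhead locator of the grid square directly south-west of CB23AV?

CB13xu

Longitude subsquare a = 0; −1 → -1, wraps to 23 = x, carry into square.
Longitude square 2; −1 → 1.
Latitude subsquare v = 21; −1 → 20 = u.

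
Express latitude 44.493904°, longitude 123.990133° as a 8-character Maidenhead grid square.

PN14xl88

Shift to the Maidenhead origin (180°W, 90°S): lon 303.99013, lat 134.49390.
Field: 303.99013/20 → 15 → P, 134.49390/10 → 13 → N; chars PN.
Square: 3.99013/2 → 1, 4.49390/1 → 4; chars 14.
Subsquare: 1.99013/0.0833333 → 23 → x, 0.49390/0.0416667 → 11 → l; chars xl.
Extended square: 0.07347/0.00833333 → 8, 0.03557/0.00416667 → 8; chars 88.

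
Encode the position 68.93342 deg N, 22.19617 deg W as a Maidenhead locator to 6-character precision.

HP88vw

Shift to the Maidenhead origin (180°W, 90°S): lon 157.8038, lat 158.9334.
Field: lon ⌊157.8038/20⌋ = 7 → H; lat ⌊158.9334/10⌋ = 15 → P.
Square: lon ⌊17.8038/2⌋ = 8; lat ⌊8.9334/1⌋ = 8.
Subsquare: lon ⌊1.8038/0.0833333⌋ = 21 → v; lat ⌊0.9334/0.0416667⌋ = 22 → w.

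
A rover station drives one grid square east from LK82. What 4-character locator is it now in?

Longitude square 8; +1 → 9.
The latitude characters are unchanged.

LK92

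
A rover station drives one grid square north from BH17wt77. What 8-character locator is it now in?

BH17wt78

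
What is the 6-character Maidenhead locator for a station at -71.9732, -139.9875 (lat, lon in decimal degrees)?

CB08aa

Add 180° to longitude and 90° to latitude: 40.0125, 18.0268.
Field: lon ⌊40.0125/20⌋ = 2 → C; lat ⌊18.0268/10⌋ = 1 → B.
Square: lon ⌊0.0125/2⌋ = 0; lat ⌊8.0268/1⌋ = 8.
Subsquare: lon ⌊0.0125/0.0833333⌋ = 0 → a; lat ⌊0.0268/0.0416667⌋ = 0 → a.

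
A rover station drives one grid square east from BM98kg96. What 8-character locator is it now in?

BM98lg06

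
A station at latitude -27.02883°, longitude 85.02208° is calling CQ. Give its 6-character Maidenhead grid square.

NG22mx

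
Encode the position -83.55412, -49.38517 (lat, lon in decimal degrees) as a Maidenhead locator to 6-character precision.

GA56hk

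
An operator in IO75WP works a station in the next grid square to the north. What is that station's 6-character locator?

Latitude subsquare p = 15; +1 → 16 = q.
The longitude characters are unchanged.

IO75wq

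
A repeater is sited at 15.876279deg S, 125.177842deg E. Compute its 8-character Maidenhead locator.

PH24oc19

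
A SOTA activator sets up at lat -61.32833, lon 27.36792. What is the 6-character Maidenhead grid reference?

KC38qq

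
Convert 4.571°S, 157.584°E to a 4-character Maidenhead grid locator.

Offset from 180°W / 90°S: lon 337.58°, lat 85.43°.
Field: 337.58/20 → 16 → Q, 85.43/10 → 8 → I; chars QI.
Square: 17.58/2 → 8, 5.43/1 → 5; chars 85.

QI85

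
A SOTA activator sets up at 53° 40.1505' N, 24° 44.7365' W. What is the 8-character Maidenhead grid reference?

HO73pq00

Shift to the Maidenhead origin (180°W, 90°S): lon 155.25439, lat 143.66917.
Field: lon ⌊155.25439/20⌋ = 7 → H; lat ⌊143.66917/10⌋ = 14 → O.
Square: lon ⌊15.25439/2⌋ = 7; lat ⌊3.66917/1⌋ = 3.
Subsquare: lon ⌊1.25439/0.0833333⌋ = 15 → p; lat ⌊0.66917/0.0416667⌋ = 16 → q.
Extended square: lon ⌊0.00439/0.00833333⌋ = 0; lat ⌊0.00251/0.00416667⌋ = 0.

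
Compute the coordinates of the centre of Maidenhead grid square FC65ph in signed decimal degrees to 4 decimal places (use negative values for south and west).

Field F=5, C=2: +5·20° lon, +2·10° lat → SW at lon -80°, lat -70°.
Square 6, 5: +6·2° lon, +5·1° lat → SW at lon -68°, lat -65°.
Subsquare p=15, h=7: +15·0.0833333° lon, +7·0.0416667° lat → SW at lon -66.75°, lat -64.7083°.
Cell spans 0.0833333° lon × 0.0416667° lat. Centre is SW corner plus half of each.
latitude -64.6875, longitude -66.7083.

-64.6875, -66.7083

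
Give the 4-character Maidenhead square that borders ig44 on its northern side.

IG45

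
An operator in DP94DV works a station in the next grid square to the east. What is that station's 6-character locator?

Longitude subsquare d = 3; +1 → 4 = e.
The latitude characters are unchanged.

DP94ev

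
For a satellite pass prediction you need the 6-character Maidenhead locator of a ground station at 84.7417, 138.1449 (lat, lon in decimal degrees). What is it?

PR94br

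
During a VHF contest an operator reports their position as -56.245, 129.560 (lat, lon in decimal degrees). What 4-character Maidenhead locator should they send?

Offset from 180°W / 90°S: lon 309.56°, lat 33.76°.
Field: lon ⌊309.56/20⌋ = 15 → P; lat ⌊33.76/10⌋ = 3 → D.
Square: lon ⌊9.56/2⌋ = 4; lat ⌊3.76/1⌋ = 3.

PD43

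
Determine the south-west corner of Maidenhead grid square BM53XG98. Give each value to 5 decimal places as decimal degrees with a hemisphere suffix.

Field B=1, M=12: +1·20° lon, +12·10° lat → SW at lon -160°, lat 30°.
Square 5, 3: +5·2° lon, +3·1° lat → SW at lon -150°, lat 33°.
Subsquare x=23, g=6: +23·0.0833333° lon, +6·0.0416667° lat → SW at lon -148.083°, lat 33.25°.
Extended square 9, 8: +9·0.00833333° lon, +8·0.00416667° lat → SW at lon -148.008°, lat 33.2833°.
latitude 33.28333° N, longitude 148.00833° W.

33.28333° N, 148.00833° W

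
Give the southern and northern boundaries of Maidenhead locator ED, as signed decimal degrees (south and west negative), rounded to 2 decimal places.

-60.00, -50.00

Field E=4, D=3: +4·20° lon, +3·10° lat → SW at lon -100°, lat -60°.
Cell spans 20° lon × 10° lat.
south -60.00, north -50.00.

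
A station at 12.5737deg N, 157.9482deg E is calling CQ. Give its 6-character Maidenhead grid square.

QK82xn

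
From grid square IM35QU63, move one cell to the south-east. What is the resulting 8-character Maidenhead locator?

Longitude extended square 6; +1 → 7.
Latitude extended square 3; −1 → 2.

IM35qu72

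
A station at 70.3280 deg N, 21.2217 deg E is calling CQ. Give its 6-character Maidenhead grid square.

KQ00oh

Offset from 180°W / 90°S: lon 201.2217°, lat 160.3280°.
Field: 201.2217/20 → 10 → K, 160.3280/10 → 16 → Q; chars KQ.
Square: 1.2217/2 → 0, 0.3280/1 → 0; chars 00.
Subsquare: 1.2217/0.0833333 → 14 → o, 0.3280/0.0416667 → 7 → h; chars oh.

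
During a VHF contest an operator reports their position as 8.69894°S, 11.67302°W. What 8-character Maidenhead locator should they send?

Shift to the Maidenhead origin (180°W, 90°S): lon 168.32698, lat 81.30106.
Field: 168.32698/20 → 8 → I, 81.30106/10 → 8 → I; chars II.
Square: 8.32698/2 → 4, 1.30106/1 → 1; chars 41.
Subsquare: 0.32698/0.0833333 → 3 → d, 0.30106/0.0416667 → 7 → h; chars dh.
Extended square: 0.07698/0.00833333 → 9, 0.00939/0.00416667 → 2; chars 92.

II41dh92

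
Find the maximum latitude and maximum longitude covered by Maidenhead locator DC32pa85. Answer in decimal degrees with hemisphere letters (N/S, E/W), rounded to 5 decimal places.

67.97500° S, 112.67500° W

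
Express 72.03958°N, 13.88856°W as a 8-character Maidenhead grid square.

Shift to the Maidenhead origin (180°W, 90°S): lon 166.11144, lat 162.03958.
Field: 166.11144/20 → 8 → I, 162.03958/10 → 16 → Q; chars IQ.
Square: 6.11144/2 → 3, 2.03958/1 → 2; chars 32.
Subsquare: 0.11144/0.0833333 → 1 → b, 0.03958/0.0416667 → 0 → a; chars ba.
Extended square: 0.02811/0.00833333 → 3, 0.03958/0.00416667 → 9; chars 39.

IQ32ba39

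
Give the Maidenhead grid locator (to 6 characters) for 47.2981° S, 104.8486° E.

Offset from 180°W / 90°S: lon 284.8486°, lat 42.7019°.
Field: lon ⌊284.8486/20⌋ = 14 → O; lat ⌊42.7019/10⌋ = 4 → E.
Square: lon ⌊4.8486/2⌋ = 2; lat ⌊2.7019/1⌋ = 2.
Subsquare: lon ⌊0.8486/0.0833333⌋ = 10 → k; lat ⌊0.7019/0.0416667⌋ = 16 → q.

OE22kq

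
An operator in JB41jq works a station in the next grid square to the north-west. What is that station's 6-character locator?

JB41ir

Longitude subsquare j = 9; −1 → 8 = i.
Latitude subsquare q = 16; +1 → 17 = r.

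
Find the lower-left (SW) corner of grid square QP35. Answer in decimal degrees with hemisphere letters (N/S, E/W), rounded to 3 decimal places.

Field Q=16, P=15: +16·20° lon, +15·10° lat → SW at lon 140°, lat 60°.
Square 3, 5: +3·2° lon, +5·1° lat → SW at lon 146°, lat 65°.
latitude 65.000° N, longitude 146.000° E.

65.000° N, 146.000° E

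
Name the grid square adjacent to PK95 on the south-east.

QK04

Longitude square 9; +1 → 10, wraps to 0, carry into field.
Longitude field P = 15; +1 → 16 = Q.
Latitude square 5; −1 → 4.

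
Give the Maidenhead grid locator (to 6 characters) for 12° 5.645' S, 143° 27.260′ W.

BH87gv

Shift to the Maidenhead origin (180°W, 90°S): lon 36.5457, lat 77.9059.
Field: 36.5457/20 → 1 → B, 77.9059/10 → 7 → H; chars BH.
Square: 16.5457/2 → 8, 7.9059/1 → 7; chars 87.
Subsquare: 0.5457/0.0833333 → 6 → g, 0.9059/0.0416667 → 21 → v; chars gv.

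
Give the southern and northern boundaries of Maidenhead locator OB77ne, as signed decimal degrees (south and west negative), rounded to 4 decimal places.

Field O=14, B=1: +14·20° lon, +1·10° lat → SW at lon 100°, lat -80°.
Square 7, 7: +7·2° lon, +7·1° lat → SW at lon 114°, lat -73°.
Subsquare n=13, e=4: +13·0.0833333° lon, +4·0.0416667° lat → SW at lon 115.083°, lat -72.8333°.
Cell spans 0.0833333° lon × 0.0416667° lat.
south -72.8333, north -72.7917.

-72.8333, -72.7917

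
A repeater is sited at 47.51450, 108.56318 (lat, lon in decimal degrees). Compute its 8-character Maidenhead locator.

ON47gm73

Add 180° to longitude and 90° to latitude: 288.56318, 137.51450.
Field: lon ⌊288.56318/20⌋ = 14 → O; lat ⌊137.51450/10⌋ = 13 → N.
Square: lon ⌊8.56318/2⌋ = 4; lat ⌊7.51450/1⌋ = 7.
Subsquare: lon ⌊0.56318/0.0833333⌋ = 6 → g; lat ⌊0.51450/0.0416667⌋ = 12 → m.
Extended square: lon ⌊0.06318/0.00833333⌋ = 7; lat ⌊0.01450/0.00416667⌋ = 3.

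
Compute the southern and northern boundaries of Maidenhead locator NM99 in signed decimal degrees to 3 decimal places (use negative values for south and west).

39.000, 40.000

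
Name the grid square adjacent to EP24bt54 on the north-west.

EP24bt45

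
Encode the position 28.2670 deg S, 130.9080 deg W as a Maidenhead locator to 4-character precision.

CG41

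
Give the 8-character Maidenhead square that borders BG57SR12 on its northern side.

BG57sr13

Latitude extended square 2; +1 → 3.
The longitude characters are unchanged.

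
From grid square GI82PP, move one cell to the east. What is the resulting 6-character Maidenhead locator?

GI82qp

Longitude subsquare p = 15; +1 → 16 = q.
The latitude characters are unchanged.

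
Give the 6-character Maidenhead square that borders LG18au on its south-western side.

LG08xt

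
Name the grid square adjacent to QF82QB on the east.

QF82rb

Longitude subsquare q = 16; +1 → 17 = r.
The latitude characters are unchanged.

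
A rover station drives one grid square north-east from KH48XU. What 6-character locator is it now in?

KH58av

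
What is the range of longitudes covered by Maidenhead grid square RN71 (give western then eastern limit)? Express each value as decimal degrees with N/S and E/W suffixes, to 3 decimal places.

Field R=17, N=13: +17·20° lon, +13·10° lat → SW at lon 160°, lat 40°.
Square 7, 1: +7·2° lon, +1·1° lat → SW at lon 174°, lat 41°.
Cell spans 2° lon × 1° lat.
west 174.000° E, east 176.000° E.

174.000° E, 176.000° E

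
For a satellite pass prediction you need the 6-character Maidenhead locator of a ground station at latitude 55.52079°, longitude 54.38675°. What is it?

LO75em

Shift to the Maidenhead origin (180°W, 90°S): lon 234.3868, lat 145.5208.
Field (20°×10°, letters A–R): lon ⌊234.3868/20⌋ = 11 → L; lat ⌊145.5208/10⌋ = 14 → O.
Square (2°×1°, digits 0–9): lon ⌊14.3868/2⌋ = 7; lat ⌊5.5208/1⌋ = 5.
Subsquare (5′×2.5′, letters a–x): lon ⌊0.3868/0.0833333⌋ = 4 → e; lat ⌊0.5208/0.0416667⌋ = 12 → m.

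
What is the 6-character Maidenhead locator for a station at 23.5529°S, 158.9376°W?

BG06mk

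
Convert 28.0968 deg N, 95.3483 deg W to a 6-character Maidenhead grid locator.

EL28hc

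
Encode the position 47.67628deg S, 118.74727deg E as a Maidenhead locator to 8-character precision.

Add 180° to longitude and 90° to latitude: 298.74727, 42.32372.
Field (20°×10°, letters A–R): 298.74727/20 → 14 → O, 42.32372/10 → 4 → E; chars OE.
Square (2°×1°, digits 0–9): 18.74727/2 → 9, 2.32372/1 → 2; chars 92.
Subsquare (5′×2.5′, letters a–x): 0.74727/0.0833333 → 8 → i, 0.32372/0.0416667 → 7 → h; chars ih.
Extended square (30″×15″, digits 0–9): 0.08060/0.00833333 → 9, 0.03205/0.00416667 → 7; chars 97.

OE92ih97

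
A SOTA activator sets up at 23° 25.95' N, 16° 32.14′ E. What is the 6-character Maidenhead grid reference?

Add 180° to longitude and 90° to latitude: 196.5357, 113.4325.
Field (20°×10°, letters A–R): 196.5357/20 → 9 → J, 113.4325/10 → 11 → L; chars JL.
Square (2°×1°, digits 0–9): 16.5357/2 → 8, 3.4325/1 → 3; chars 83.
Subsquare (5′×2.5′, letters a–x): 0.5357/0.0833333 → 6 → g, 0.4325/0.0416667 → 10 → k; chars gk.

JL83gk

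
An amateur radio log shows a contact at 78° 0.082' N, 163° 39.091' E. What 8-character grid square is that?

RQ18ta80

Shift to the Maidenhead origin (180°W, 90°S): lon 343.65152, lat 168.00137.
Field: 343.65152/20 → 17 → R, 168.00137/10 → 16 → Q; chars RQ.
Square: 3.65152/2 → 1, 8.00137/1 → 8; chars 18.
Subsquare: 1.65152/0.0833333 → 19 → t, 0.00137/0.0416667 → 0 → a; chars ta.
Extended square: 0.06818/0.00833333 → 8, 0.00137/0.00416667 → 0; chars 80.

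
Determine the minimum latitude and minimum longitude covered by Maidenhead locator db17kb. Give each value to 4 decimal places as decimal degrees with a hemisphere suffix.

72.9583° S, 117.1667° W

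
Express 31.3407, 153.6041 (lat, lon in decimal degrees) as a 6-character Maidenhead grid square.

QM61ti

Offset from 180°W / 90°S: lon 333.6041°, lat 121.3407°.
Field (20°×10°, letters A–R): 333.6041/20 → 16 → Q, 121.3407/10 → 12 → M; chars QM.
Square (2°×1°, digits 0–9): 13.6041/2 → 6, 1.3407/1 → 1; chars 61.
Subsquare (5′×2.5′, letters a–x): 1.6041/0.0833333 → 19 → t, 0.3407/0.0416667 → 8 → i; chars ti.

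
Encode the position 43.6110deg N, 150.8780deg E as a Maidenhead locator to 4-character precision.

Add 180° to longitude and 90° to latitude: 330.88, 133.61.
Field (20°×10°, letters A–R): 330.88/20 → 16 → Q, 133.61/10 → 13 → N; chars QN.
Square (2°×1°, digits 0–9): 10.88/2 → 5, 3.61/1 → 3; chars 53.

QN53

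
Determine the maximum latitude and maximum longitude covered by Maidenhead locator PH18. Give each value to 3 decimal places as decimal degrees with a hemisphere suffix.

11.000° S, 124.000° E

Field P=15, H=7: +15·20° lon, +7·10° lat → SW at lon 120°, lat -20°.
Square 1, 8: +1·2° lon, +8·1° lat → SW at lon 122°, lat -12°.
Cell spans 2° lon × 1° lat. NE corner is SW corner plus one full cell.
latitude 11.000° S, longitude 124.000° E.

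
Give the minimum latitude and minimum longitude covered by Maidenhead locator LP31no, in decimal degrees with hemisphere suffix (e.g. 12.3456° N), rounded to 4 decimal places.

61.5833° N, 47.0833° E

Field L=11, P=15: +11·20° lon, +15·10° lat → SW at lon 40°, lat 60°.
Square 3, 1: +3·2° lon, +1·1° lat → SW at lon 46°, lat 61°.
Subsquare n=13, o=14: +13·0.0833333° lon, +14·0.0416667° lat → SW at lon 47.0833°, lat 61.5833°.
latitude 61.5833° N, longitude 47.0833° E.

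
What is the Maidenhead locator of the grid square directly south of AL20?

AK29

Latitude square 0; −1 → -1, wraps to 9, carry into field.
Latitude field L = 11; −1 → 10 = K.
The longitude characters are unchanged.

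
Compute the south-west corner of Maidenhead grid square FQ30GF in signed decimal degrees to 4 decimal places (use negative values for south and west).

70.2083, -73.5000

Field F=5, Q=16: +5·20° lon, +16·10° lat → SW at lon -80°, lat 70°.
Square 3, 0: +3·2° lon, +0·1° lat → SW at lon -74°, lat 70°.
Subsquare g=6, f=5: +6·0.0833333° lon, +5·0.0416667° lat → SW at lon -73.5°, lat 70.2083°.
latitude 70.2083, longitude -73.5000.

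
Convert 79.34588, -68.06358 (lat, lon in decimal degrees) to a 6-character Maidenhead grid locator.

FQ59xi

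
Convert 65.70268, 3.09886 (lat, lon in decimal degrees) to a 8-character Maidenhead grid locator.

Add 180° to longitude and 90° to latitude: 183.09886, 155.70268.
Field: lon ⌊183.09886/20⌋ = 9 → J; lat ⌊155.70268/10⌋ = 15 → P.
Square: lon ⌊3.09886/2⌋ = 1; lat ⌊5.70268/1⌋ = 5.
Subsquare: lon ⌊1.09886/0.0833333⌋ = 13 → n; lat ⌊0.70268/0.0416667⌋ = 16 → q.
Extended square: lon ⌊0.01553/0.00833333⌋ = 1; lat ⌊0.03601/0.00416667⌋ = 8.

JP15nq18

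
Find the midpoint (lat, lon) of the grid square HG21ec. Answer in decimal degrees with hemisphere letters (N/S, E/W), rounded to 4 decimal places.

Field H=7, G=6: +7·20° lon, +6·10° lat → SW at lon -40°, lat -30°.
Square 2, 1: +2·2° lon, +1·1° lat → SW at lon -36°, lat -29°.
Subsquare e=4, c=2: +4·0.0833333° lon, +2·0.0416667° lat → SW at lon -35.6667°, lat -28.9167°.
Cell spans 0.0833333° lon × 0.0416667° lat. Centre is SW corner plus half of each.
latitude 28.8958° S, longitude 35.6250° W.

28.8958° S, 35.6250° W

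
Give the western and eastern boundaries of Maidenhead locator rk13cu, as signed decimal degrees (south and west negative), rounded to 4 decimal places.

Field R=17, K=10: +17·20° lon, +10·10° lat → SW at lon 160°, lat 10°.
Square 1, 3: +1·2° lon, +3·1° lat → SW at lon 162°, lat 13°.
Subsquare c=2, u=20: +2·0.0833333° lon, +20·0.0416667° lat → SW at lon 162.167°, lat 13.8333°.
Cell spans 0.0833333° lon × 0.0416667° lat.
west 162.1667, east 162.2500.

162.1667, 162.2500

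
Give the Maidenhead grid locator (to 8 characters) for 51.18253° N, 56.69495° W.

GO11pe63

Add 180° to longitude and 90° to latitude: 123.30505, 141.18253.
Field: lon ⌊123.30505/20⌋ = 6 → G; lat ⌊141.18253/10⌋ = 14 → O.
Square: lon ⌊3.30505/2⌋ = 1; lat ⌊1.18253/1⌋ = 1.
Subsquare: lon ⌊1.30505/0.0833333⌋ = 15 → p; lat ⌊0.18253/0.0416667⌋ = 4 → e.
Extended square: lon ⌊0.05505/0.00833333⌋ = 6; lat ⌊0.01586/0.00416667⌋ = 3.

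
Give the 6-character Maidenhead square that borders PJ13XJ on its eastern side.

PJ23aj

Longitude subsquare x = 23; +1 → 24, wraps to 0 = a, carry into square.
Longitude square 1; +1 → 2.
The latitude characters are unchanged.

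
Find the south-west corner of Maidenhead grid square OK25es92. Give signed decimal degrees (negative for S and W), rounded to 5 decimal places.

15.75833, 104.40833

Field O=14, K=10: +14·20° lon, +10·10° lat → SW at lon 100°, lat 10°.
Square 2, 5: +2·2° lon, +5·1° lat → SW at lon 104°, lat 15°.
Subsquare e=4, s=18: +4·0.0833333° lon, +18·0.0416667° lat → SW at lon 104.333°, lat 15.75°.
Extended square 9, 2: +9·0.00833333° lon, +2·0.00416667° lat → SW at lon 104.408°, lat 15.7583°.
latitude 15.75833, longitude 104.40833.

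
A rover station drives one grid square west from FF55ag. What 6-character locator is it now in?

FF45xg

Longitude subsquare a = 0; −1 → -1, wraps to 23 = x, carry into square.
Longitude square 5; −1 → 4.
The latitude characters are unchanged.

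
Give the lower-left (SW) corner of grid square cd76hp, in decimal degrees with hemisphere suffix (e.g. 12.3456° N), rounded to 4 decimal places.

53.3750° S, 125.4167° W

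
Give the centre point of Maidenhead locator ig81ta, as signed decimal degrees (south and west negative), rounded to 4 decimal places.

-28.9792, -2.3750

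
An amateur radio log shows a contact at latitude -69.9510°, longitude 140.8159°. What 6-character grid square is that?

QC00jb

Add 180° to longitude and 90° to latitude: 320.8159, 20.0490.
Field: 320.8159/20 → 16 → Q, 20.0490/10 → 2 → C; chars QC.
Square: 0.8159/2 → 0, 0.0490/1 → 0; chars 00.
Subsquare: 0.8159/0.0833333 → 9 → j, 0.0490/0.0416667 → 1 → b; chars jb.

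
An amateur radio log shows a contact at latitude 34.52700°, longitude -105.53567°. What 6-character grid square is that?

Shift to the Maidenhead origin (180°W, 90°S): lon 74.4643, lat 124.5270.
Field: lon ⌊74.4643/20⌋ = 3 → D; lat ⌊124.5270/10⌋ = 12 → M.
Square: lon ⌊14.4643/2⌋ = 7; lat ⌊4.5270/1⌋ = 4.
Subsquare: lon ⌊0.4643/0.0833333⌋ = 5 → f; lat ⌊0.5270/0.0416667⌋ = 12 → m.

DM74fm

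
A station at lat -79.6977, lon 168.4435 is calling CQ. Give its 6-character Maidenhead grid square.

RB40fh

Add 180° to longitude and 90° to latitude: 348.4435, 10.3023.
Field: 348.4435/20 → 17 → R, 10.3023/10 → 1 → B; chars RB.
Square: 8.4435/2 → 4, 0.3023/1 → 0; chars 40.
Subsquare: 0.4435/0.0833333 → 5 → f, 0.3023/0.0416667 → 7 → h; chars fh.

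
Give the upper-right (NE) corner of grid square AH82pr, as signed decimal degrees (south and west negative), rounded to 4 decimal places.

-17.2500, -162.6667

Field A=0, H=7: +0·20° lon, +7·10° lat → SW at lon -180°, lat -20°.
Square 8, 2: +8·2° lon, +2·1° lat → SW at lon -164°, lat -18°.
Subsquare p=15, r=17: +15·0.0833333° lon, +17·0.0416667° lat → SW at lon -162.75°, lat -17.2917°.
Cell spans 0.0833333° lon × 0.0416667° lat. NE corner is SW corner plus one full cell.
latitude -17.2500, longitude -162.6667.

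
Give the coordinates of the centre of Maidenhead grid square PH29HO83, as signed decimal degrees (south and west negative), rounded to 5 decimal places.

Field P=15, H=7: +15·20° lon, +7·10° lat → SW at lon 120°, lat -20°.
Square 2, 9: +2·2° lon, +9·1° lat → SW at lon 124°, lat -11°.
Subsquare h=7, o=14: +7·0.0833333° lon, +14·0.0416667° lat → SW at lon 124.583°, lat -10.4167°.
Extended square 8, 3: +8·0.00833333° lon, +3·0.00416667° lat → SW at lon 124.65°, lat -10.4042°.
Cell spans 0.00833333° lon × 0.00416667° lat. Centre is SW corner plus half of each.
latitude -10.40208, longitude 124.65417.

-10.40208, 124.65417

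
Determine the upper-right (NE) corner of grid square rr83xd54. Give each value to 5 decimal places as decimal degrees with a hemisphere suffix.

83.14583° N, 177.96667° E

Field R=17, R=17: +17·20° lon, +17·10° lat → SW at lon 160°, lat 80°.
Square 8, 3: +8·2° lon, +3·1° lat → SW at lon 176°, lat 83°.
Subsquare x=23, d=3: +23·0.0833333° lon, +3·0.0416667° lat → SW at lon 177.917°, lat 83.125°.
Extended square 5, 4: +5·0.00833333° lon, +4·0.00416667° lat → SW at lon 177.958°, lat 83.1417°.
Cell spans 0.00833333° lon × 0.00416667° lat. NE corner is SW corner plus one full cell.
latitude 83.14583° N, longitude 177.96667° E.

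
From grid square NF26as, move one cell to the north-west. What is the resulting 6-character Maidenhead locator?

NF16xt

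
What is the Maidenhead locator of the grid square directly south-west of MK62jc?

Longitude subsquare j = 9; −1 → 8 = i.
Latitude subsquare c = 2; −1 → 1 = b.

MK62ib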